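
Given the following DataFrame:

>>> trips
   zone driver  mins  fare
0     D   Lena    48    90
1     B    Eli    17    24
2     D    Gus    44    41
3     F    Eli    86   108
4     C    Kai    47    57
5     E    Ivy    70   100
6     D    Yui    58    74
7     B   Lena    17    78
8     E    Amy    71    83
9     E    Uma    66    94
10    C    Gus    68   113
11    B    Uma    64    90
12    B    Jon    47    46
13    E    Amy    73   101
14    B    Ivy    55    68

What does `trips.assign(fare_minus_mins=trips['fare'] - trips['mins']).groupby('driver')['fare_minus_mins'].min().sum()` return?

122

add column fare_minus_mins = trips['fare'] - trips['mins']:
   zone driver  mins  fare  fare_minus_mins
0     D   Lena    48    90               42
1     B    Eli    17    24                7
2     D    Gus    44    41               -3
3     F    Eli    86   108               22
4     C    Kai    47    57               10
5     E    Ivy    70   100               30
6     D    Yui    58    74               16
7     B   Lena    17    78               61
8     E    Amy    71    83               12
9     E    Uma    66    94               28
10    C    Gus    68   113               45
11    B    Uma    64    90               26
12    B    Jon    47    46               -1
13    E    Amy    73   101               28
14    B    Ivy    55    68               13
group by driver, min of fare_minus_mins:
driver
Amy     12
Eli      7
Gus     -3
Ivy     13
Jon     -1
Kai     10
Lena    42
Uma     26
Yui     16
Name: fare_minus_mins, dtype: int64
Finally, sum of the resulting series = 122.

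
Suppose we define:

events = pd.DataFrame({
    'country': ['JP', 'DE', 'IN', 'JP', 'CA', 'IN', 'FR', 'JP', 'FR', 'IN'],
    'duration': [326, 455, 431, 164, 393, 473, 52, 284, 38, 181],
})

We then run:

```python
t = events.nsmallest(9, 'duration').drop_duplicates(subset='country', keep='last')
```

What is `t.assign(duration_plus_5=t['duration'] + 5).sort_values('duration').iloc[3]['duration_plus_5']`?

436

take 9 rows with smallest duration:
  country  duration
8      FR        38
6      FR        52
3      JP       164
9      IN       181
7      JP       284
0      JP       326
4      CA       393
2      IN       431
1      DE       455
drop duplicate country (keep=last):
  country  duration
6      FR        52
0      JP       326
4      CA       393
2      IN       431
1      DE       455
add column duration_plus_5 = t['duration'] + 5:
  country  duration  duration_plus_5
6      FR        52               57
0      JP       326              331
4      CA       393              398
2      IN       431              436
1      DE       455              460
sort by duration:
  country  duration  duration_plus_5
6      FR        52               57
0      JP       326              331
4      CA       393              398
2      IN       431              436
1      DE       455              460
Hence 436.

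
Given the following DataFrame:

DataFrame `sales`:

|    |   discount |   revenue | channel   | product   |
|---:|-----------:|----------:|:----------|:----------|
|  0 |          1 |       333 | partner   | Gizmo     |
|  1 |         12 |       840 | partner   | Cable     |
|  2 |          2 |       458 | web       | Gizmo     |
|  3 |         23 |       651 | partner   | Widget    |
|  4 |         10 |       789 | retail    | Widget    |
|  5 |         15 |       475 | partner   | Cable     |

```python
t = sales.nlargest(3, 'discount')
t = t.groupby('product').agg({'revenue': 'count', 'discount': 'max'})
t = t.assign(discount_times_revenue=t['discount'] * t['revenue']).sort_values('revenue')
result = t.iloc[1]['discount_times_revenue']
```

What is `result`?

30

take 3 rows with largest discount:
   discount  revenue  channel product
3        23      651  partner  Widget
5        15      475  partner   Cable
1        12      840  partner   Cable
group by product: count(revenue), max(discount):
         revenue  discount
product                   
Cable          2        15
Widget         1        23
add column discount_times_revenue = t['discount'] * t['revenue']:
         revenue  discount  discount_times_revenue
product                                           
Cable          2        15                      30
Widget         1        23                      23
sort by revenue:
         revenue  discount  discount_times_revenue
product                                           
Widget         1        23                      23
Cable          2        15                      30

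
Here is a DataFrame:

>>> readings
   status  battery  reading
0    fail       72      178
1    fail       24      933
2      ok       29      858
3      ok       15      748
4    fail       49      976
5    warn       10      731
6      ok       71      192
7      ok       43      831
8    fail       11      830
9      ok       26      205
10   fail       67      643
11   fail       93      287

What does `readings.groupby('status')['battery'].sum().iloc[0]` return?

group by status, sum of battery:
status
fail    316
ok      184
warn     10
Name: battery, dtype: int64
value at position 0 → 316

316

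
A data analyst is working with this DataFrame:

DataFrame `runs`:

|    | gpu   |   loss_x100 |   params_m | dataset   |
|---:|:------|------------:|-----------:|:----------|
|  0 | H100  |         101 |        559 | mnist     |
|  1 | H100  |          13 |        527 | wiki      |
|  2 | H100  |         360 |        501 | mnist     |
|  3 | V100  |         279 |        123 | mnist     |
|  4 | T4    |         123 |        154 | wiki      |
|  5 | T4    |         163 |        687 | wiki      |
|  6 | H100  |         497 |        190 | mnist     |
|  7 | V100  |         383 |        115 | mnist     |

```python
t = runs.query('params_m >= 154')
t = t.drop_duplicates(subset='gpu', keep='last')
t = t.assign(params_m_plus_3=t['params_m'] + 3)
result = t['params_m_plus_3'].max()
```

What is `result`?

filter rows where params_m >= 154:
    gpu  loss_x100  params_m dataset
0  H100        101       559   mnist
1  H100         13       527    wiki
2  H100        360       501   mnist
4    T4        123       154    wiki
5    T4        163       687    wiki
6  H100        497       190   mnist
drop duplicate gpu (keep=last):
    gpu  loss_x100  params_m dataset
5    T4        163       687    wiki
6  H100        497       190   mnist
add column params_m_plus_3 = t['params_m'] + 3:
    gpu  loss_x100  params_m dataset  params_m_plus_3
5    T4        163       687    wiki              690
6  H100        497       190   mnist              193
Hence 690.

690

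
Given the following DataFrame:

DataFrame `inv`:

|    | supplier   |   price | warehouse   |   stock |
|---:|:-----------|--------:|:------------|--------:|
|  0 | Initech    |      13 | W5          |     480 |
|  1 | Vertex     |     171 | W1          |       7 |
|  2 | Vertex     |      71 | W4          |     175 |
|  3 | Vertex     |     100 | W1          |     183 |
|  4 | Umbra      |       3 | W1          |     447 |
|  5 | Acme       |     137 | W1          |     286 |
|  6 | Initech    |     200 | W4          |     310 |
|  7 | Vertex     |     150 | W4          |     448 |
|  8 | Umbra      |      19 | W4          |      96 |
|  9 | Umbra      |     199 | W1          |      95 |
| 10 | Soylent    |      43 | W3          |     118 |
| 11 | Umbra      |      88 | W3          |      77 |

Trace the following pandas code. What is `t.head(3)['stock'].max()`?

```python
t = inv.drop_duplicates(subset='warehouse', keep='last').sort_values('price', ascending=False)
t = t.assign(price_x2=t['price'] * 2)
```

96

drop duplicate warehouse (keep=last):
   supplier  price warehouse  stock
0   Initech     13        W5    480
8     Umbra     19        W4     96
9     Umbra    199        W1     95
11    Umbra     88        W3     77
sort by price descending:
   supplier  price warehouse  stock
9     Umbra    199        W1     95
11    Umbra     88        W3     77
8     Umbra     19        W4     96
0   Initech     13        W5    480
add column price_x2 = t['price'] * 2:
   supplier  price warehouse  stock  price_x2
9     Umbra    199        W1     95       398
11    Umbra     88        W3     77       176
8     Umbra     19        W4     96        38
0   Initech     13        W5    480        26
take first 3 rows:
   supplier  price warehouse  stock  price_x2
9     Umbra    199        W1     95       398
11    Umbra     88        W3     77       176
8     Umbra     19        W4     96        38
Then the max of column 'stock': 96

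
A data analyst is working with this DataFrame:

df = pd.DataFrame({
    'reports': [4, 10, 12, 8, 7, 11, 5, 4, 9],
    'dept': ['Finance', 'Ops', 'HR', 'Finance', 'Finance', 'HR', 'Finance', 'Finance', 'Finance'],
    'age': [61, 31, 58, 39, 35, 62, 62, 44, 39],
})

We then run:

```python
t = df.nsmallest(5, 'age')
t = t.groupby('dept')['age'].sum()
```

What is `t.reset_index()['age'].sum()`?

take 5 rows with smallest age:
   reports     dept  age
1       10      Ops   31
4        7  Finance   35
3        8  Finance   39
8        9  Finance   39
7        4  Finance   44
group by dept, sum of age:
dept
Finance    157
Ops         31
Name: age, dtype: int64
reset_index():
      dept  age
0  Finance  157
1      Ops   31
sum of column 'age' → 188

188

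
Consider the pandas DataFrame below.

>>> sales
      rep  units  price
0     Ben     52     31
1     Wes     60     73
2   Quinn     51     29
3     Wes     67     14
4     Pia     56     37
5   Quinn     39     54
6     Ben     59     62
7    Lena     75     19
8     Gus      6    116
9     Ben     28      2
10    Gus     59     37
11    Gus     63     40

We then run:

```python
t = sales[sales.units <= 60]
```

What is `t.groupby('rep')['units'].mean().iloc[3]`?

filter rows where units <= 60:
      rep  units  price
0     Ben     52     31
1     Wes     60     73
2   Quinn     51     29
4     Pia     56     37
5   Quinn     39     54
6     Ben     59     62
8     Gus      6    116
9     Ben     28      2
10    Gus     59     37
group by rep, mean of units:
rep
Ben      46.333333
Gus      32.500000
Pia      56.000000
Quinn    45.000000
Wes      60.000000
Name: units, dtype: float64
Hence 45.0.

45.0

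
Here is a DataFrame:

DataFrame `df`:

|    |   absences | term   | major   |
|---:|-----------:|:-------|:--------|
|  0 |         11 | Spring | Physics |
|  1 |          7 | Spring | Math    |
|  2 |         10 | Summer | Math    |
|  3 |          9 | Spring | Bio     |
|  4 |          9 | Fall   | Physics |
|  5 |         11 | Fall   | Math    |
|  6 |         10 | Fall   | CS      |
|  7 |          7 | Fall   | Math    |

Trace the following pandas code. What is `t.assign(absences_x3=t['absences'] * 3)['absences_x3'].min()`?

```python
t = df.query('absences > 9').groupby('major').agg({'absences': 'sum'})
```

30

filter rows where absences > 9:
   absences    term    major
0        11  Spring  Physics
2        10  Summer     Math
5        11    Fall     Math
6        10    Fall       CS
group by major, sum of absences:
         absences
major            
CS             10
Math           21
Physics        11
add column absences_x3 = t['absences'] * 3:
         absences  absences_x3
major                         
CS             10           30
Math           21           63
Physics        11           33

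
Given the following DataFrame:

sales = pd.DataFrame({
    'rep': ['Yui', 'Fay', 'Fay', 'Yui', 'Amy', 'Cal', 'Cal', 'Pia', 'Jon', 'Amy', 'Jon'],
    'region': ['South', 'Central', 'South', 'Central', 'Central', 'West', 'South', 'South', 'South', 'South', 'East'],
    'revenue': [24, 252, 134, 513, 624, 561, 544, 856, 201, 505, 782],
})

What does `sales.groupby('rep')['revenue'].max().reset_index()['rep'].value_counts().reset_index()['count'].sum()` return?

group by rep, max of revenue:
rep
Amy    624
Cal    561
Fay    252
Jon    782
Pia    856
Yui    513
Name: revenue, dtype: int64
reset_index():
   rep  revenue
0  Amy      624
1  Cal      561
2  Fay      252
3  Jon      782
4  Pia      856
5  Yui      513
value_counts of rep:
rep
Amy    1
Cal    1
Fay    1
Jon    1
Pia    1
Yui    1
Name: count, dtype: int64
reset_index():
   rep  count
0  Amy      1
1  Cal      1
2  Fay      1
3  Jon      1
4  Pia      1
5  Yui      1

6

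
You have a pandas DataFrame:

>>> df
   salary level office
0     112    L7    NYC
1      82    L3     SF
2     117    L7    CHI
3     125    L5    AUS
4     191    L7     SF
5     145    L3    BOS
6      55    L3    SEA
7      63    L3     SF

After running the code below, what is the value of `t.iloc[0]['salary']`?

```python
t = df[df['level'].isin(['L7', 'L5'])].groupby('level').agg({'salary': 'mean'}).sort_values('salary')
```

filter rows where level in ['L7', 'L5']:
   salary level office
0     112    L7    NYC
2     117    L7    CHI
3     125    L5    AUS
4     191    L7     SF
group by level, mean of salary:
       salary
level        
L5      125.0
L7      140.0
sort by salary:
       salary
level        
L5      125.0
L7      140.0
Finally, value at position 0, column 'salary' = 125.0.

125.0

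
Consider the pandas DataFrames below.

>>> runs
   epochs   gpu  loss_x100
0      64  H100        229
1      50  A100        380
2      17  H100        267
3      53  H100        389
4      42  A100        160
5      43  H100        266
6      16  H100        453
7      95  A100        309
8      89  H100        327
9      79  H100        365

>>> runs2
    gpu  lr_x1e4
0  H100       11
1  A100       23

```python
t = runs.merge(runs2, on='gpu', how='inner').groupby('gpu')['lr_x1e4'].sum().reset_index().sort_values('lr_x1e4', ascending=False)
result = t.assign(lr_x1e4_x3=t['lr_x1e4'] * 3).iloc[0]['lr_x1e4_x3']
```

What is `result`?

merge on 'gpu' (how='inner') → 10 rows:
   epochs   gpu  loss_x100  lr_x1e4
0      64  H100        229       11
1      50  A100        380       23
2      17  H100        267       11
3      53  H100        389       11
4      42  A100        160       23
5      43  H100        266       11
6      16  H100        453       11
7      95  A100        309       23
8      89  H100        327       11
9      79  H100        365       11
group by gpu, sum of lr_x1e4:
gpu
A100    69
H100    77
Name: lr_x1e4, dtype: int64
reset_index():
    gpu  lr_x1e4
0  A100       69
1  H100       77
sort by lr_x1e4 descending:
    gpu  lr_x1e4
1  H100       77
0  A100       69
add column lr_x1e4_x3 = t['lr_x1e4'] * 3:
    gpu  lr_x1e4  lr_x1e4_x3
1  H100       77         231
0  A100       69         207
Taking the value at position 0, column 'lr_x1e4_x3' gives 231.

231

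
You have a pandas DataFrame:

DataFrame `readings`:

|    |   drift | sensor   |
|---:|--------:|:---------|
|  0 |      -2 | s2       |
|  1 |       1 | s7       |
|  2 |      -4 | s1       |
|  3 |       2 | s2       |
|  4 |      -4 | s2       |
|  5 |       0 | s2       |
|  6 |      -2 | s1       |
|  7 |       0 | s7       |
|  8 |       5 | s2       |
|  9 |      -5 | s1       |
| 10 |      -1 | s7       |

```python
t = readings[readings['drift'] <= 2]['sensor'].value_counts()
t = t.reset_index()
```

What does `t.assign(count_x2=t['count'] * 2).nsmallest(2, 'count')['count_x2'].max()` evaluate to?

6

filter rows where drift <= 2:
    drift sensor
0      -2     s2
1       1     s7
2      -4     s1
3       2     s2
4      -4     s2
5       0     s2
6      -2     s1
7       0     s7
9      -5     s1
10     -1     s7
value_counts of sensor:
sensor
s2    4
s7    3
s1    3
Name: count, dtype: int64
reset_index():
  sensor  count
0     s2      4
1     s7      3
2     s1      3
add column count_x2 = t['count'] * 2:
  sensor  count  count_x2
0     s2      4         8
1     s7      3         6
2     s1      3         6
take 2 rows with smallest count:
  sensor  count  count_x2
1     s7      3         6
2     s1      3         6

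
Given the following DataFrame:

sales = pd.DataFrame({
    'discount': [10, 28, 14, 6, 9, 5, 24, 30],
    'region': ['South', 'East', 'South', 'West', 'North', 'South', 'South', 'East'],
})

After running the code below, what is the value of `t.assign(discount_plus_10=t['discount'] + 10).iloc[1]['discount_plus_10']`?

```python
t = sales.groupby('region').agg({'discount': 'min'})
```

19

group by region, min of discount:
        discount
region          
East          28
North          9
South          5
West           6
add column discount_plus_10 = t['discount'] + 10:
        discount  discount_plus_10
region                            
East          28                38
North          9                19
South          5                15
West           6                16
So iloc[1]['discount_plus_10'] = 19.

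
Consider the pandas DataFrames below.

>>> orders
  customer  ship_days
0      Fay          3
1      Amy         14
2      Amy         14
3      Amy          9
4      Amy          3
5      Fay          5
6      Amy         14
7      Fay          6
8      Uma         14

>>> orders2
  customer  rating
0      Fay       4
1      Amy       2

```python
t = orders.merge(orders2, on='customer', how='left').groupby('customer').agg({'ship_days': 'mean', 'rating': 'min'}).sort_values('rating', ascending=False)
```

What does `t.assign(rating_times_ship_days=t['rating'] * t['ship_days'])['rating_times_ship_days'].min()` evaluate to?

18.6666666667

merge on 'customer' (how='left') → 9 rows:
  customer  ship_days  rating
0      Fay          3     4.0
1      Amy         14     2.0
2      Amy         14     2.0
3      Amy          9     2.0
4      Amy          3     2.0
5      Fay          5     4.0
6      Amy         14     2.0
7      Fay          6     4.0
8      Uma         14     NaN
group by customer: mean(ship_days), min(rating):
          ship_days  rating
customer                   
Amy       10.800000     2.0
Fay        4.666667     4.0
Uma       14.000000     NaN
sort by rating descending:
          ship_days  rating
customer                   
Fay        4.666667     4.0
Amy       10.800000     2.0
Uma       14.000000     NaN
add column rating_times_ship_days = t['rating'] * t['ship_days']:
          ship_days  rating  rating_times_ship_days
customer                                           
Fay        4.666667     4.0               18.666667
Amy       10.800000     2.0               21.600000
Uma       14.000000     NaN                     NaN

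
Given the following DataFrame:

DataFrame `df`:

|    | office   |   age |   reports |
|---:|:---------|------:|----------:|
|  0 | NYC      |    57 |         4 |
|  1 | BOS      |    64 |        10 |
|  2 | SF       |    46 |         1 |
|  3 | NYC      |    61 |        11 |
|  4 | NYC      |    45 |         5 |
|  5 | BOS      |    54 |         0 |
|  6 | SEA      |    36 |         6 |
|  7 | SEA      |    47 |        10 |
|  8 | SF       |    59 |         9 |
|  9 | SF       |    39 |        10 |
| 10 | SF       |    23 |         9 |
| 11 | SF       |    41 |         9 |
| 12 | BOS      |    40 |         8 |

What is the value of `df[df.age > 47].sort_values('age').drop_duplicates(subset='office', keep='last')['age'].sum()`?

filter rows where age > 47:
  office  age  reports
0    NYC   57        4
1    BOS   64       10
3    NYC   61       11
5    BOS   54        0
8     SF   59        9
sort by age:
  office  age  reports
5    BOS   54        0
0    NYC   57        4
8     SF   59        9
3    NYC   61       11
1    BOS   64       10
drop duplicate office (keep=last):
  office  age  reports
8     SF   59        9
3    NYC   61       11
1    BOS   64       10

184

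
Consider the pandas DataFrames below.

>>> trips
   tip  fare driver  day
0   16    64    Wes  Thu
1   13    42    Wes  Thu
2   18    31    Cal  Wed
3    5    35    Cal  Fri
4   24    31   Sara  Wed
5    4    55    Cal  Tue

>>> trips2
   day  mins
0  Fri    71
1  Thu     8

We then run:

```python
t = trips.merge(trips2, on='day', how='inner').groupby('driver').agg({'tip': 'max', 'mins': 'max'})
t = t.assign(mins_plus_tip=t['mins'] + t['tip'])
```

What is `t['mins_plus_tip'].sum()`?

100

merge on 'day' (how='inner') → 3 rows:
   tip  fare driver  day  mins
0   16    64    Wes  Thu     8
1   13    42    Wes  Thu     8
2    5    35    Cal  Fri    71
group by driver: max(tip), max(mins):
        tip  mins
driver           
Cal       5    71
Wes      16     8
add column mins_plus_tip = t['mins'] + t['tip']:
        tip  mins  mins_plus_tip
driver                          
Cal       5    71             76
Wes      16     8             24
Then the sum of column 'mins_plus_tip': 100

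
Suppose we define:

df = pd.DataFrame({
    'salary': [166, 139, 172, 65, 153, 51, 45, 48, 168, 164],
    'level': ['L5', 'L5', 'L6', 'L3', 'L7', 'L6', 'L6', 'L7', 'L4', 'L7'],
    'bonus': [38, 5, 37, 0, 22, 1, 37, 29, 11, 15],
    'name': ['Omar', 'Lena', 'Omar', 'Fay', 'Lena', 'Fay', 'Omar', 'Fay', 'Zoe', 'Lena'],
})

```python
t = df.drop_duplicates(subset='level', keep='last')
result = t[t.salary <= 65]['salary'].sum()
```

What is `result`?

drop duplicate level (keep=last):
   salary level  bonus  name
1     139    L5      5  Lena
3      65    L3      0   Fay
6      45    L6     37  Omar
8     168    L4     11   Zoe
9     164    L7     15  Lena
filter rows where salary <= 65:
   salary level  bonus  name
3      65    L3      0   Fay
6      45    L6     37  Omar

110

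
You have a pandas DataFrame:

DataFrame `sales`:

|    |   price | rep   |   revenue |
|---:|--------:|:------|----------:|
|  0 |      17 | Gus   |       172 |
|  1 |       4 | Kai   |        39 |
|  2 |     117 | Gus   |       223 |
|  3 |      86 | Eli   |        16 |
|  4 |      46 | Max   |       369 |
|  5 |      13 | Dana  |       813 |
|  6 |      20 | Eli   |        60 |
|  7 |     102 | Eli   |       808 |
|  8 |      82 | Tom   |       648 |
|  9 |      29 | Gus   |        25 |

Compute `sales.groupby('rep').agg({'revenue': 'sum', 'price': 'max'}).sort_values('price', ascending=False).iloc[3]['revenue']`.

369

group by rep: sum(revenue), max(price):
      revenue  price
rep                 
Dana      813     13
Eli       884    102
Gus       420    117
Kai        39      4
Max       369     46
Tom       648     82
sort by price descending:
      revenue  price
rep                 
Gus       420    117
Eli       884    102
Tom       648     82
Max       369     46
Dana      813     13
Kai        39      4
Taking the value at position 3, column 'revenue' gives 369.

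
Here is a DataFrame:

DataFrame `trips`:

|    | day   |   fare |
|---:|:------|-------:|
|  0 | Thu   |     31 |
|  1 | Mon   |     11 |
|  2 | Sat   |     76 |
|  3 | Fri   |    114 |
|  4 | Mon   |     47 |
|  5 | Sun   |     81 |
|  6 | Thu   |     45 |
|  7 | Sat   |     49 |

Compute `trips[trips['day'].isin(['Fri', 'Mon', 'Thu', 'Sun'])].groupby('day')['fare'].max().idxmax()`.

filter rows where day in ['Fri', 'Mon', 'Thu', 'Sun']:
   day  fare
0  Thu    31
1  Mon    11
3  Fri   114
4  Mon    47
5  Sun    81
6  Thu    45
group by day, max of fare:
day
Fri    114
Mon     47
Sun     81
Thu     45
Name: fare, dtype: int64
So idxmax() = Fri.

Fri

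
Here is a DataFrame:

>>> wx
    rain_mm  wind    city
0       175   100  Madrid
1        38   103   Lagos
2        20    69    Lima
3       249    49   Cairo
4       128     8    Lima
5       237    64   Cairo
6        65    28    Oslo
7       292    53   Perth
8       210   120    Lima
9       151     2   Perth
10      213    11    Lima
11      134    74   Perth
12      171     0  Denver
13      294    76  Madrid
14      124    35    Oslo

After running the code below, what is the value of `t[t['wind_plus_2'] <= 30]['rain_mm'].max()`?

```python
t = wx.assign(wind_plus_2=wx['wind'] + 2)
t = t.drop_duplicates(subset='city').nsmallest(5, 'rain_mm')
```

171

add column wind_plus_2 = wx['wind'] + 2:
    rain_mm  wind    city  wind_plus_2
0       175   100  Madrid          102
1        38   103   Lagos          105
2        20    69    Lima           71
3       249    49   Cairo           51
4       128     8    Lima           10
5       237    64   Cairo           66
6        65    28    Oslo           30
7       292    53   Perth           55
8       210   120    Lima          122
9       151     2   Perth            4
10      213    11    Lima           13
11      134    74   Perth           76
12      171     0  Denver            2
13      294    76  Madrid           78
14      124    35    Oslo           37
drop duplicate city (keep=first):
    rain_mm  wind    city  wind_plus_2
0       175   100  Madrid          102
1        38   103   Lagos          105
2        20    69    Lima           71
3       249    49   Cairo           51
6        65    28    Oslo           30
7       292    53   Perth           55
12      171     0  Denver            2
take 5 rows with smallest rain_mm:
    rain_mm  wind    city  wind_plus_2
2        20    69    Lima           71
1        38   103   Lagos          105
6        65    28    Oslo           30
12      171     0  Denver            2
0       175   100  Madrid          102
filter rows where wind_plus_2 <= 30:
    rain_mm  wind    city  wind_plus_2
6        65    28    Oslo           30
12      171     0  Denver            2
The max of column 'rain_mm' is 171.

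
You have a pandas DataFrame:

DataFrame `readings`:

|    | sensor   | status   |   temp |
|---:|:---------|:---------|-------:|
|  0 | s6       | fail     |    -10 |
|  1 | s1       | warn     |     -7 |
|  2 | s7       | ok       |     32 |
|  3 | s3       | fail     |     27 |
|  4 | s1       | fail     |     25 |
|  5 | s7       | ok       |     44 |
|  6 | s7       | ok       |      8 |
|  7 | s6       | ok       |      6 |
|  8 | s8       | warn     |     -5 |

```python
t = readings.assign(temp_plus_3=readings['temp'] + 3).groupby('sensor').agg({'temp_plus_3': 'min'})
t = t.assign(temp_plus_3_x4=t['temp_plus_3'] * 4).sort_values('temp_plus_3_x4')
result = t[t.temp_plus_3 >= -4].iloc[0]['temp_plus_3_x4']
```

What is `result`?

add column temp_plus_3 = readings['temp'] + 3:
  sensor status  temp  temp_plus_3
0     s6   fail   -10           -7
1     s1   warn    -7           -4
2     s7     ok    32           35
3     s3   fail    27           30
4     s1   fail    25           28
5     s7     ok    44           47
6     s7     ok     8           11
7     s6     ok     6            9
8     s8   warn    -5           -2
group by sensor, min of temp_plus_3:
        temp_plus_3
sensor             
s1               -4
s3               30
s6               -7
s7               11
s8               -2
add column temp_plus_3_x4 = t['temp_plus_3'] * 4:
        temp_plus_3  temp_plus_3_x4
sensor                             
s1               -4             -16
s3               30             120
s6               -7             -28
s7               11              44
s8               -2              -8
sort by temp_plus_3_x4:
        temp_plus_3  temp_plus_3_x4
sensor                             
s6               -7             -28
s1               -4             -16
s8               -2              -8
s7               11              44
s3               30             120
filter rows where temp_plus_3 >= -4:
        temp_plus_3  temp_plus_3_x4
sensor                             
s1               -4             -16
s8               -2              -8
s7               11              44
s3               30             120
The value at position 0, column 'temp_plus_3_x4' is -16.

-16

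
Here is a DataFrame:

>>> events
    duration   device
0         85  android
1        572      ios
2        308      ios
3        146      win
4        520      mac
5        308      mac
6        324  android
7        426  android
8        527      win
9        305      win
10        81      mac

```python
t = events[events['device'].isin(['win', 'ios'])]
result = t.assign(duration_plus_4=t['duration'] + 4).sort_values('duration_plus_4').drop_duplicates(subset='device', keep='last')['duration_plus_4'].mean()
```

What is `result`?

553.5

filter rows where device in ['win', 'ios']:
   duration device
1       572    ios
2       308    ios
3       146    win
8       527    win
9       305    win
add column duration_plus_4 = t['duration'] + 4:
   duration device  duration_plus_4
1       572    ios              576
2       308    ios              312
3       146    win              150
8       527    win              531
9       305    win              309
sort by duration_plus_4:
   duration device  duration_plus_4
3       146    win              150
9       305    win              309
2       308    ios              312
8       527    win              531
1       572    ios              576
drop duplicate device (keep=last):
   duration device  duration_plus_4
8       527    win              531
1       572    ios              576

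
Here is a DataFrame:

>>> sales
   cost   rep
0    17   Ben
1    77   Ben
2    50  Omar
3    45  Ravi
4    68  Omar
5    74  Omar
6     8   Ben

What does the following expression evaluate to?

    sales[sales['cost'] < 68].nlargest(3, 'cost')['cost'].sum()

112

filter rows where cost < 68:
   cost   rep
0    17   Ben
2    50  Omar
3    45  Ravi
6     8   Ben
take 3 rows with largest cost:
   cost   rep
2    50  Omar
3    45  Ravi
0    17   Ben
So sum() = 112.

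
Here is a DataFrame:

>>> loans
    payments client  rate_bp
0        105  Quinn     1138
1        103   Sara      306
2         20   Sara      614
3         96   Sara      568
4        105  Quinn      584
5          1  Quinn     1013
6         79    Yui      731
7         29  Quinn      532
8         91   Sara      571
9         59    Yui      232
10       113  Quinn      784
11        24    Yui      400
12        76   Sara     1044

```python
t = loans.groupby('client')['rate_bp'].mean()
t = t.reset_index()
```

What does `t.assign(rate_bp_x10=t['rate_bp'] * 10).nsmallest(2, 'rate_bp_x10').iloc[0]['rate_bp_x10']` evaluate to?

4543.33333333

group by client, mean of rate_bp:
client
Quinn    810.200000
Sara     620.600000
Yui      454.333333
Name: rate_bp, dtype: float64
reset_index():
  client     rate_bp
0  Quinn  810.200000
1   Sara  620.600000
2    Yui  454.333333
add column rate_bp_x10 = t['rate_bp'] * 10:
  client     rate_bp  rate_bp_x10
0  Quinn  810.200000  8102.000000
1   Sara  620.600000  6206.000000
2    Yui  454.333333  4543.333333
take 2 rows with smallest rate_bp_x10:
  client     rate_bp  rate_bp_x10
2    Yui  454.333333  4543.333333
1   Sara  620.600000  6206.000000
Finally, value at position 0, column 'rate_bp_x10' = 4543.33333333.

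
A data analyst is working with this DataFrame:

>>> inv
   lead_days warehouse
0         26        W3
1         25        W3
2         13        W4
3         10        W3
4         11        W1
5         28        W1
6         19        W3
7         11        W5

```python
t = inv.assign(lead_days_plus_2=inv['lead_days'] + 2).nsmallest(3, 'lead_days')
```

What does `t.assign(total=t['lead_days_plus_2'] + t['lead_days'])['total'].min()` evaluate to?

22

add column lead_days_plus_2 = inv['lead_days'] + 2:
   lead_days warehouse  lead_days_plus_2
0         26        W3                28
1         25        W3                27
2         13        W4                15
3         10        W3                12
4         11        W1                13
5         28        W1                30
6         19        W3                21
7         11        W5                13
take 3 rows with smallest lead_days:
   lead_days warehouse  lead_days_plus_2
3         10        W3                12
4         11        W1                13
7         11        W5                13
add column total = t['lead_days_plus_2'] + t['lead_days']:
   lead_days warehouse  lead_days_plus_2  total
3         10        W3                12     22
4         11        W1                13     24
7         11        W5                13     24
Taking the min of column 'total' gives 22.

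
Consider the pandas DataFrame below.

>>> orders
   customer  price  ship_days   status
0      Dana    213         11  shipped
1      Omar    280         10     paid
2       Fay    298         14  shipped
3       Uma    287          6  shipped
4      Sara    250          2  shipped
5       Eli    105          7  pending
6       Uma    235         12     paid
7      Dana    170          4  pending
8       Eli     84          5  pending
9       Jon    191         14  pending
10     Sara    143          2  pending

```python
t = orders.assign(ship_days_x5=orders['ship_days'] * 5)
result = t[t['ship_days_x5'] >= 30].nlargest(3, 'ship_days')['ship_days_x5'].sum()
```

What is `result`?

add column ship_days_x5 = orders['ship_days'] * 5:
   customer  price  ship_days   status  ship_days_x5
0      Dana    213         11  shipped            55
1      Omar    280         10     paid            50
2       Fay    298         14  shipped            70
3       Uma    287          6  shipped            30
4      Sara    250          2  shipped            10
5       Eli    105          7  pending            35
6       Uma    235         12     paid            60
7      Dana    170          4  pending            20
8       Eli     84          5  pending            25
9       Jon    191         14  pending            70
10     Sara    143          2  pending            10
filter rows where ship_days_x5 >= 30:
  customer  price  ship_days   status  ship_days_x5
0     Dana    213         11  shipped            55
1     Omar    280         10     paid            50
2      Fay    298         14  shipped            70
3      Uma    287          6  shipped            30
5      Eli    105          7  pending            35
6      Uma    235         12     paid            60
9      Jon    191         14  pending            70
take 3 rows with largest ship_days:
  customer  price  ship_days   status  ship_days_x5
2      Fay    298         14  shipped            70
9      Jon    191         14  pending            70
6      Uma    235         12     paid            60

200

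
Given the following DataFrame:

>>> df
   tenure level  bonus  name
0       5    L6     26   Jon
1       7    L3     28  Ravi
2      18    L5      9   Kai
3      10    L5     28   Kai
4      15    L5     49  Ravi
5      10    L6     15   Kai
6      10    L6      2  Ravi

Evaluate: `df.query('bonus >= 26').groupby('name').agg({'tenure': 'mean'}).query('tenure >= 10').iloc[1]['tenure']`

filter rows where bonus >= 26:
   tenure level  bonus  name
0       5    L6     26   Jon
1       7    L3     28  Ravi
3      10    L5     28   Kai
4      15    L5     49  Ravi
group by name, mean of tenure:
      tenure
name        
Jon      5.0
Kai     10.0
Ravi    11.0
filter rows where tenure >= 10:
      tenure
name        
Kai     10.0
Ravi    11.0
So iloc[1]['tenure'] = 11.0.

11.0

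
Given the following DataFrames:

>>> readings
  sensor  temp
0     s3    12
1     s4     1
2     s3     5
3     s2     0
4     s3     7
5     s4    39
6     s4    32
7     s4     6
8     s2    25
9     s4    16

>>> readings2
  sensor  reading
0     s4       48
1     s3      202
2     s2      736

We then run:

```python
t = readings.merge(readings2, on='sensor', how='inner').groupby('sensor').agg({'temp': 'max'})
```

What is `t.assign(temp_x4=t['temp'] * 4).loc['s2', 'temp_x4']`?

merge on 'sensor' (how='inner') → 10 rows:
  sensor  temp  reading
0     s3    12      202
1     s4     1       48
2     s3     5      202
3     s2     0      736
4     s3     7      202
5     s4    39       48
6     s4    32       48
7     s4     6       48
8     s2    25      736
9     s4    16       48
group by sensor, max of temp:
        temp
sensor      
s2        25
s3        12
s4        39
add column temp_x4 = t['temp'] * 4:
        temp  temp_x4
sensor               
s2        25      100
s3        12       48
s4        39      156
Then the value at row 's2', column 'temp_x4': 100

100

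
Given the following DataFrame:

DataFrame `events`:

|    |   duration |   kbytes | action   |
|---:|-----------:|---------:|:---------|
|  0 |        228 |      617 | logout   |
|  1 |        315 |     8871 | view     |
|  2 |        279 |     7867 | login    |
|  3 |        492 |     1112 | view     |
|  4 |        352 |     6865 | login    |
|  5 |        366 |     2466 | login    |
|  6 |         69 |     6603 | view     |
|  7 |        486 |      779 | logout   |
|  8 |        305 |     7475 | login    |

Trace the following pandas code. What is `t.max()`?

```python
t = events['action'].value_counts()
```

value_counts of action:
action
login     4
view      3
logout    2
Name: count, dtype: int64
Then the max of the resulting series: 4

4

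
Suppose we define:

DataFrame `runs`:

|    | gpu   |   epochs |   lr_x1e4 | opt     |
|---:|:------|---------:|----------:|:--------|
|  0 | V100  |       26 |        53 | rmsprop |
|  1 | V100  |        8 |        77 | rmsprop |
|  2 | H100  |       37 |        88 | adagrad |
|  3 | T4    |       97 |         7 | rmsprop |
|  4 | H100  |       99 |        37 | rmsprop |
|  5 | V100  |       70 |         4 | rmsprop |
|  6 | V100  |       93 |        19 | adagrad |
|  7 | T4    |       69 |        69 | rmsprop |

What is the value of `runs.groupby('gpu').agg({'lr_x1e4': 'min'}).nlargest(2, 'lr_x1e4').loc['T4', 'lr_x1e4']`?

group by gpu, min of lr_x1e4:
      lr_x1e4
gpu          
H100       37
T4          7
V100        4
take 2 rows with largest lr_x1e4:
      lr_x1e4
gpu          
H100       37
T4          7
Hence 7.

7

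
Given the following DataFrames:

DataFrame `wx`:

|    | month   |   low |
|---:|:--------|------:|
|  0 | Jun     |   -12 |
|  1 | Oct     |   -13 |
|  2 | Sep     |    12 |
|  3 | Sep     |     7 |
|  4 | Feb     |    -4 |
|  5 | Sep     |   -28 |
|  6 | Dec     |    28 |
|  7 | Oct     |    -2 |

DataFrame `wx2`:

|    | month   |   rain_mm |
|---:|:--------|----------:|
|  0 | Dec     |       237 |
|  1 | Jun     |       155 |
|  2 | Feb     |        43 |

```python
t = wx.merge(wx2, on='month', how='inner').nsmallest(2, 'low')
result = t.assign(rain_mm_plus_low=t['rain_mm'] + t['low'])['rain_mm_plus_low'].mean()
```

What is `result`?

91.0

merge on 'month' (how='inner') → 3 rows:
  month  low  rain_mm
0   Jun  -12      155
1   Feb   -4       43
2   Dec   28      237
take 2 rows with smallest low:
  month  low  rain_mm
0   Jun  -12      155
1   Feb   -4       43
add column rain_mm_plus_low = t['rain_mm'] + t['low']:
  month  low  rain_mm  rain_mm_plus_low
0   Jun  -12      155               143
1   Feb   -4       43                39
Hence 91.0.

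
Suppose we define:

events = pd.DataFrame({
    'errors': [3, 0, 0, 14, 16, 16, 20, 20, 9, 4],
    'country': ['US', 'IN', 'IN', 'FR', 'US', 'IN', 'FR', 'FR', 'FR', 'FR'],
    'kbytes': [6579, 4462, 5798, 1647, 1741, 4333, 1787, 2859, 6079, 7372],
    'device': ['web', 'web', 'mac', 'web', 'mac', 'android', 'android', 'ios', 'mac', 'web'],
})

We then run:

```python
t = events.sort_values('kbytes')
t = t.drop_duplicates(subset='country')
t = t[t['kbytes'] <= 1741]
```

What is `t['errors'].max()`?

sort by kbytes:
   errors country  kbytes   device
3      14      FR    1647      web
4      16      US    1741      mac
6      20      FR    1787  android
7      20      FR    2859      ios
5      16      IN    4333  android
1       0      IN    4462      web
2       0      IN    5798      mac
8       9      FR    6079      mac
0       3      US    6579      web
9       4      FR    7372      web
drop duplicate country (keep=first):
   errors country  kbytes   device
3      14      FR    1647      web
4      16      US    1741      mac
5      16      IN    4333  android
filter rows where kbytes <= 1741:
   errors country  kbytes device
3      14      FR    1647    web
4      16      US    1741    mac

16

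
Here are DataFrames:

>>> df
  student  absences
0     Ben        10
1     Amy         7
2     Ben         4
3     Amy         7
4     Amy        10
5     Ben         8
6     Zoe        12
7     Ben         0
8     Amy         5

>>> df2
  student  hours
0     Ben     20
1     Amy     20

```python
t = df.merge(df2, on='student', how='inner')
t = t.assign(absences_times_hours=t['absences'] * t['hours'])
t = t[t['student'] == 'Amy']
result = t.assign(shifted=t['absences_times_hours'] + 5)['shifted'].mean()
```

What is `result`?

150.0

merge on 'student' (how='inner') → 8 rows:
  student  absences  hours
0     Ben        10     20
1     Amy         7     20
2     Ben         4     20
3     Amy         7     20
4     Amy        10     20
5     Ben         8     20
6     Ben         0     20
7     Amy         5     20
add column absences_times_hours = t['absences'] * t['hours']:
  student  absences  hours  absences_times_hours
0     Ben        10     20                   200
1     Amy         7     20                   140
2     Ben         4     20                    80
3     Amy         7     20                   140
4     Amy        10     20                   200
5     Ben         8     20                   160
6     Ben         0     20                     0
7     Amy         5     20                   100
filter rows where student == 'Amy':
  student  absences  hours  absences_times_hours
1     Amy         7     20                   140
3     Amy         7     20                   140
4     Amy        10     20                   200
7     Amy         5     20                   100
add column shifted = t['absences_times_hours'] + 5:
  student  absences  hours  absences_times_hours  shifted
1     Amy         7     20                   140      145
3     Amy         7     20                   140      145
4     Amy        10     20                   200      205
7     Amy         5     20                   100      105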